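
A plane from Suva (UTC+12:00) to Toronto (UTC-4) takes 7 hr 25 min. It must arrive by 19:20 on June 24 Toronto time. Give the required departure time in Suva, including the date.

Target arrival in UTC: 19:20 + 4:00 = 23:20 on Jun 24.
Subtract 7 hours 25 minutes → departure 15:55 UTC on Jun 24.
Suva is UTC+12:00: 15:55 + 12:00 = 03:55 on Jun 25.

03:55 on Jun 25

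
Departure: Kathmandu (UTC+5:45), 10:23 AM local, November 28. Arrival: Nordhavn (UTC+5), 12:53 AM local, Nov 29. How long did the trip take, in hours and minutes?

15 hours 15 minutes

Nordhavn is 0:45 behind Kathmandu.
Clock-face elapsed time (ignoring zones) is 14 hours 30 minutes.
Actual elapsed = 14 hours 30 minutes + 0:45 = 15 hours 15 minutes.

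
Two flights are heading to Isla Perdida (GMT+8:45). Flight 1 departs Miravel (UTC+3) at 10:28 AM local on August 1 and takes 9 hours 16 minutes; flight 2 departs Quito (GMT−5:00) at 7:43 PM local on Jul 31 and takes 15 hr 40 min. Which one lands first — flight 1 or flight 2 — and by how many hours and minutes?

Flight 1 in UTC: 10:28 AM − 3:00 = 7:28 AM on Aug 1.
+9 hours 16 minutes → arrive 4:44 PM UTC on Aug 1.
Flight 2 in UTC: 7:43 PM + 5:00 = 12:43 AM on Aug 1.
+15 hours and 40 minutes → arrive 4:23 PM UTC on Aug 1.
Flight 2 lands earlier by 21 minutes.

the second, by 21 minutes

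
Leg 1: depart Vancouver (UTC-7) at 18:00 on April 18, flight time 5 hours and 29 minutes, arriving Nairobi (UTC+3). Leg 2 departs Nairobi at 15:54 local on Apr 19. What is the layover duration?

Convert departure to UTC: 18:00 + 7:00 = 01:00 UTC on Apr 19.
Add 5 hours 29 minutes flight time → 06:29 UTC.
Nairobi is UTC+3:00, so local arrival = 06:29 + 3:00 = 09:29 on Apr 19.
Layover = 15:54 − 09:29 = 6 hours 25 minutes.

6 hours 25 minutes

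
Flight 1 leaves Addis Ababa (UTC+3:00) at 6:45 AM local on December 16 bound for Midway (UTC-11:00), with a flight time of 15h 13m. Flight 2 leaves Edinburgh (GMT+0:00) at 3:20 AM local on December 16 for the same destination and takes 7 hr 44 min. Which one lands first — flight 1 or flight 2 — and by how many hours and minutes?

Flight 1 in UTC: 6:45 AM − 3:00 = 3:45 AM on Dec 16.
+15 hours and 13 minutes → arrive 6:58 PM UTC on Dec 16.
Flight 2 departs at 3:20 AM UTC (Dec 16).
+7 hours and 44 minutes → arrive 11:04 AM UTC on Dec 16.
Flight 2 lands earlier by 7 hours 54 minutes.

the second, by 7 hours 54 minutes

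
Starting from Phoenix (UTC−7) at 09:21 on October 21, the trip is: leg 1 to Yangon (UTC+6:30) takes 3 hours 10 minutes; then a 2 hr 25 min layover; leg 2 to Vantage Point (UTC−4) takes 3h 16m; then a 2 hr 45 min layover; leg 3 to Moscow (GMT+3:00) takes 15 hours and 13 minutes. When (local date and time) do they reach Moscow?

22:10 on October 22

Convert departure to UTC: 09:21 + 7:00 = 16:21 UTC on Oct 21.
Add 3 hours and 10 minutes leg 1 → 19:31 UTC.
Add 2 hours and 25 minutes layover in Yangon → 21:56 UTC.
Add 3 hours and 16 minutes leg 2 → 01:12 UTC (Oct 22).
Add 2 hours 45 minutes layover in Vantage Point → 03:57 UTC.
Add 15 hours and 13 minutes leg 3 → 19:10 UTC.
Moscow is UTC+3:00, so local arrival = 19:10 + 3:00 = 22:10 on Oct 22.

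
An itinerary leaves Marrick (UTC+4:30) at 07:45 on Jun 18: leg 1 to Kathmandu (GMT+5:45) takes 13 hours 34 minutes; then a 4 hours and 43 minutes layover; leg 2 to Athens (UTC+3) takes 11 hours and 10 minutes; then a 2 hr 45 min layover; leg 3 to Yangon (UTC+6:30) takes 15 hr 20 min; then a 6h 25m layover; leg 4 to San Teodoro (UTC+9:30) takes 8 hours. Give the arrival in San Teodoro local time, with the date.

02:42 on June 21

Convert departure to UTC: 07:45 − 4:30 = 03:15 UTC on Jun 18.
Add 13 hours and 34 minutes leg 1 → 16:49 UTC.
Add 4 hours 43 minutes layover in Kathmandu → 21:32 UTC.
Add 11 hours and 10 minutes leg 2 → 08:42 UTC (Jun 19).
Add 2 hours and 45 minutes layover in Athens → 11:27 UTC.
Add 15 hours 20 minutes leg 3 → 02:47 UTC (Jun 20).
Add 6 hours and 25 minutes layover in Yangon → 09:12 UTC.
Add 8 hours leg 4 → 17:12 UTC.
San Teodoro is UTC+9:30, so local arrival = 17:12 + 9:30 = 02:42 on Jun 21.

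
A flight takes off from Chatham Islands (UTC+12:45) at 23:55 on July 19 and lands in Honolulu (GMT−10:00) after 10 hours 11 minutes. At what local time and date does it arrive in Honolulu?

11:21 on July 19

Convert departure to UTC: 23:55 − 12:45 = 11:10 UTC on Jul 19.
Add 10 hours 11 minutes travel time → 21:21 UTC.
Honolulu is UTC−10:00, so local arrival = 21:21 − 10:00 = 11:21 on Jul 19.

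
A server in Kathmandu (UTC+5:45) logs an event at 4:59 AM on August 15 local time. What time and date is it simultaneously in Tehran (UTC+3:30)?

Tehran is 2:15 behind Kathmandu.
Shift by the zone difference: 4:59 AM − 2:15 = 2:44 AM on Aug 15 in Tehran.

2:44 AM on August 15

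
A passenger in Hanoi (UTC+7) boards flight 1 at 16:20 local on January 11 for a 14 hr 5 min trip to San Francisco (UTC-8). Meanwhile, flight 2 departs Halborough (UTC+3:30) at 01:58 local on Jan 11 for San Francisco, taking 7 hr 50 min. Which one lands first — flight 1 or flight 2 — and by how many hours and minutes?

the second, by 17 hours 7 minutes

Flight 1 in UTC: 16:20 − 7:00 = 09:20 on Jan 11.
+14 hours 5 minutes → arrive 23:25 UTC on Jan 11.
Flight 2 in UTC: 01:58 − 3:30 = 22:28 on Jan 10.
+7 hours and 50 minutes → arrive 06:18 UTC on Jan 11.
Flight 2 lands earlier by 17 hours 7 minutes.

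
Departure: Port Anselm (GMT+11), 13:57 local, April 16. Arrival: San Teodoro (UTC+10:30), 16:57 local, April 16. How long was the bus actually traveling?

San Teodoro is 0:30 behind Port Anselm.
Clock-face elapsed time (ignoring zones) is 3 hours.
Actual elapsed = 3 hours + 0:30 = 3 hours 30 minutes.

3 hours 30 minutes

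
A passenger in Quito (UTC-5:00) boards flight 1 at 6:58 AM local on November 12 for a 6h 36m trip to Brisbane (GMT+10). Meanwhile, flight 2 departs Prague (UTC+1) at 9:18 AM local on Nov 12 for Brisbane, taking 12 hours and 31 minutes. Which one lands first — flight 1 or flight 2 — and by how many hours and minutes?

the first, by 2 hours 15 minutes

Flight 1 in UTC: 6:58 AM + 5:00 = 11:58 AM on Nov 12.
+6 hours and 36 minutes → arrive 6:34 PM UTC on Nov 12.
Flight 2 in UTC: 9:18 AM − 1:00 = 8:18 AM on Nov 12.
+12 hours and 31 minutes → arrive 8:49 PM UTC on Nov 12.
Flight 1 lands earlier by 2 hours 15 minutes.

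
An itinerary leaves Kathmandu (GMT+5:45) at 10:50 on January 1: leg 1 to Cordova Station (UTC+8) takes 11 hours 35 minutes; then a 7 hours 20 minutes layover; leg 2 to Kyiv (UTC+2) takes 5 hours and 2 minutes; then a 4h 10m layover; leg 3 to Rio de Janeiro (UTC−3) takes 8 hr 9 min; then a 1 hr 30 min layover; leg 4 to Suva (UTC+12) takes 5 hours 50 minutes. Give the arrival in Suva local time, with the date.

12:41 on January 3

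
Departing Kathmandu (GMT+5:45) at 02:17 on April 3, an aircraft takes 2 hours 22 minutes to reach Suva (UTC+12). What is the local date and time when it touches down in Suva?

10:54 on April 3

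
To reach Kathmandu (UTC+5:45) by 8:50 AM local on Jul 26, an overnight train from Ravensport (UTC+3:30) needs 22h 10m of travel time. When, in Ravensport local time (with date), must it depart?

8:25 AM on Jul 25

Target arrival in UTC: 8:50 AM − 5:45 = 3:05 AM on Jul 26.
Subtract 22 hours and 10 minutes → departure 4:55 AM UTC on Jul 25.
Ravensport is UTC+3:30: 4:55 AM + 3:30 = 8:25 AM on Jul 25.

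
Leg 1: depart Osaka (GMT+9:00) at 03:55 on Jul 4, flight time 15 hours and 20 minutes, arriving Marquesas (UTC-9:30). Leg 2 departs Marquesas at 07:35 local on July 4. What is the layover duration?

Convert departure to UTC: 03:55 − 9:00 = 18:55 UTC on Jul 3.
Add 15 hours and 20 minutes flight time → 10:15 UTC (Jul 4).
Marquesas is UTC−9:30, so local arrival = 10:15 − 9:30 = 00:45 on Jul 4.
Layover = 07:35 − 00:45 = 6 hours 50 minutes.

6 hours 50 minutes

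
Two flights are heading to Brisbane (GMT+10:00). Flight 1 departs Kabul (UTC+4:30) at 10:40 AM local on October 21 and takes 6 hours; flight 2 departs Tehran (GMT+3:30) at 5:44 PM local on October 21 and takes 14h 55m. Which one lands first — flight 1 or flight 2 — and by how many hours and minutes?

Flight 1 in UTC: 10:40 AM − 4:30 = 6:10 AM on Oct 21.
+6 hours → arrive 12:10 PM UTC on Oct 21.
Flight 2 in UTC: 5:44 PM − 3:30 = 2:14 PM on Oct 21.
+14 hours and 55 minutes → arrive 5:09 AM UTC on Oct 22.
Flight 1 lands earlier by 16 hours 59 minutes.

the first, by 16 hours 59 minutes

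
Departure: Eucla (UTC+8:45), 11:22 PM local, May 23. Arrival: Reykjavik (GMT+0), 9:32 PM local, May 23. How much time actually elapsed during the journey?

Departure in UTC: 11:22 PM − 8:45 = 2:37 PM on May 23.
Arrival is already UTC: 9:32 PM on May 23.
Elapsed = 9:32 PM − 2:37 PM = 6 hours 55 minutes.

6 hours 55 minutes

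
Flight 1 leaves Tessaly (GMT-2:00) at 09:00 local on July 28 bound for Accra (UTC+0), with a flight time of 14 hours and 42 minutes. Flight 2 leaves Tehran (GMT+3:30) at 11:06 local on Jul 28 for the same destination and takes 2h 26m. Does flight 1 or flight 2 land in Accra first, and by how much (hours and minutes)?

Flight 1 in UTC: 09:00 + 2:00 = 11:00 on Jul 28.
+14 hours 42 minutes → arrive 01:42 UTC on Jul 29.
Flight 2 in UTC: 11:06 − 3:30 = 07:36 on Jul 28.
+2 hours and 26 minutes → arrive 10:02 UTC on Jul 28.
Flight 2 lands earlier by 15 hours 40 minutes.

the second, by 15 hours 40 minutes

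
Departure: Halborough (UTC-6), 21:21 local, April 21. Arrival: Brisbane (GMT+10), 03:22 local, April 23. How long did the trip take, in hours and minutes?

14 hours 1 minute

Brisbane is 16:00 ahead of Halborough.
Clock-face elapsed time (ignoring zones) is 30 hours 1 minute.
Actual elapsed = 30 hours 1 minute − 16:00 = 14 hours 1 minute.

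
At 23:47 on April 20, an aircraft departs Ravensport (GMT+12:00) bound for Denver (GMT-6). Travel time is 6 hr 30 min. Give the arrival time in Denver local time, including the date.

Convert departure to UTC: 23:47 − 12:00 = 11:47 UTC on Apr 20.
Add 6 hours 30 minutes travel time → 18:17 UTC.
Denver is UTC−6:00, so local arrival = 18:17 − 6:00 = 12:17 on Apr 20.

12:17 on April 20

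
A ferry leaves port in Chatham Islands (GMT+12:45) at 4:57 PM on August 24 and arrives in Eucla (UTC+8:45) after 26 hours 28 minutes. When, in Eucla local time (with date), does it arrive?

3:25 PM on Aug 25

Convert departure to UTC: 4:57 PM − 12:45 = 4:12 AM UTC on Aug 24.
Add 26 hours 28 minutes travel time → 6:40 AM UTC (Aug 25).
Eucla is UTC+8:45, so local arrival = 6:40 AM + 8:45 = 3:25 PM on Aug 25.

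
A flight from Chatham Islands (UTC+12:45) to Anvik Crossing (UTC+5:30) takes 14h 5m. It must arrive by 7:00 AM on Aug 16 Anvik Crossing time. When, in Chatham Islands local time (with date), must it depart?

Target arrival in UTC: 7:00 AM − 5:30 = 1:30 AM on Aug 16.
Subtract 14 hours 5 minutes → departure 11:25 AM UTC on Aug 15.
Chatham Islands is UTC+12:45: 11:25 AM + 12:45 = 12:10 AM on Aug 16.

12:10 AM on August 16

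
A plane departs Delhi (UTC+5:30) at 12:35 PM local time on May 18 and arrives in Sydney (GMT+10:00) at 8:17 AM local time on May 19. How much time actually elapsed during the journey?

Sydney is 4:30 ahead of Delhi.
Clock-face elapsed time (ignoring zones) is 19 hours 42 minutes.
Actual elapsed = 19 hours 42 minutes − 4:30 = 15 hours 12 minutes.

15 hours 12 minutes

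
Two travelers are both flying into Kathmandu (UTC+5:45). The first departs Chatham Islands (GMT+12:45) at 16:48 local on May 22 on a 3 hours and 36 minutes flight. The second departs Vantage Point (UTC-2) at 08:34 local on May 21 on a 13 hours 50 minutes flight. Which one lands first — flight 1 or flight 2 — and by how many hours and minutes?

the second, by 7 hours 15 minutes

Flight 1 in UTC: 16:48 − 12:45 = 04:03 on May 22.
+3 hours 36 minutes → arrive 07:39 UTC on May 22.
Flight 2 in UTC: 08:34 + 2:00 = 10:34 on May 21.
+13 hours and 50 minutes → arrive 00:24 UTC on May 22.
Flight 2 lands earlier by 7 hours 15 minutes.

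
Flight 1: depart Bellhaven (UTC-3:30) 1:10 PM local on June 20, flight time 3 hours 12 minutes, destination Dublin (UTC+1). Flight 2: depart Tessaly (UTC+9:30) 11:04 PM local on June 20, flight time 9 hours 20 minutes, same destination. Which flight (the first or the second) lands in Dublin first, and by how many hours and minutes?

Flight 1 in UTC: 1:10 PM + 3:30 = 4:40 PM on Jun 20.
+3 hours 12 minutes → arrive 7:52 PM UTC on Jun 20.
Flight 2 in UTC: 11:04 PM − 9:30 = 1:34 PM on Jun 20.
+9 hours 20 minutes → arrive 10:54 PM UTC on Jun 20.
Flight 1 lands earlier by 3 hours 2 minutes.

the first, by 3 hours 2 minutes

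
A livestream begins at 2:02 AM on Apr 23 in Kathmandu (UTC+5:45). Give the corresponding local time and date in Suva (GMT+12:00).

8:17 AM on Apr 23

Suva is 6:15 ahead of Kathmandu.
Shift by the zone difference: 2:02 AM + 6:15 = 8:17 AM on Apr 23 in Suva.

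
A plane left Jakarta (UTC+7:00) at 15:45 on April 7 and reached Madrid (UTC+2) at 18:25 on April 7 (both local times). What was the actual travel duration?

7 hours 40 minutes

Departure in UTC: 15:45 − 7:00 = 08:45 on Apr 7.
Arrival in UTC: 18:25 − 2:00 = 16:25 on Apr 7.
Elapsed = 16:25 − 08:45 = 7 hours 40 minutes.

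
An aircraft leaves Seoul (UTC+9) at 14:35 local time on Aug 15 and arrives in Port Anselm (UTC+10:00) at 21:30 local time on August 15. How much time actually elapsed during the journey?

Departure in UTC: 14:35 − 9:00 = 05:35 on Aug 15.
Arrival in UTC: 21:30 − 10:00 = 11:30 on Aug 15.
Elapsed = 11:30 − 05:35 = 5 hours 55 minutes.

5 hours 55 minutes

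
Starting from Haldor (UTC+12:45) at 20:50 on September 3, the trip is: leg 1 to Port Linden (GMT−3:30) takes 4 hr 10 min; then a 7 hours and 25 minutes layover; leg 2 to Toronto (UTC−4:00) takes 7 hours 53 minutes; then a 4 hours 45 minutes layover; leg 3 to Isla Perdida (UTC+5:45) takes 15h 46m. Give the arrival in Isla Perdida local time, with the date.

Convert departure to UTC: 20:50 − 12:45 = 08:05 UTC on Sep 3.
Add 4 hours and 10 minutes leg 1 → 12:15 UTC.
Add 7 hours and 25 minutes layover in Port Linden → 19:40 UTC.
Add 7 hours and 53 minutes leg 2 → 03:33 UTC (Sep 4).
Add 4 hours 45 minutes layover in Toronto → 08:18 UTC.
Add 15 hours 46 minutes leg 3 → 00:04 UTC (Sep 5).
Isla Perdida is UTC+5:45, so local arrival = 00:04 + 5:45 = 05:49 on Sep 5.

05:49 on September 5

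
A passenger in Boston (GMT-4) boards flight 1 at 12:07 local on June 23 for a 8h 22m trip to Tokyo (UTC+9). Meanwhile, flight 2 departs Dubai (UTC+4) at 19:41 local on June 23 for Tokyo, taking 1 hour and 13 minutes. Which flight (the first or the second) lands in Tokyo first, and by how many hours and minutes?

Flight 1 in UTC: 12:07 + 4:00 = 16:07 on Jun 23.
+8 hours and 22 minutes → arrive 00:29 UTC on Jun 24.
Flight 2 in UTC: 19:41 − 4:00 = 15:41 on Jun 23.
+1 hour 13 minutes → arrive 16:54 UTC on Jun 23.
Flight 2 lands earlier by 7 hours 35 minutes.

the second, by 7 hours 35 minutes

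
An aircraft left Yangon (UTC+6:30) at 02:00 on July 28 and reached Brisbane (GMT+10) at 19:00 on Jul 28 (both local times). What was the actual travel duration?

13 hours 30 minutes

Brisbane is 3:30 ahead of Yangon.
Clock-face elapsed time (ignoring zones) is 17 hours.
Actual elapsed = 17 hours − 3:30 = 13 hours 30 minutes.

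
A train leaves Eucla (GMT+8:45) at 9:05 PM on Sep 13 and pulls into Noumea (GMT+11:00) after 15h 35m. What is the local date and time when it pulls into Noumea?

2:55 PM on September 14

Noumea is 2:15 ahead of Eucla.
After 15 hours 35 minutes it is 12:40 PM (Sep 14) in Eucla.
Shift by the zone difference: 12:40 PM + 2:15 = 2:55 PM on Sep 14 in Noumea.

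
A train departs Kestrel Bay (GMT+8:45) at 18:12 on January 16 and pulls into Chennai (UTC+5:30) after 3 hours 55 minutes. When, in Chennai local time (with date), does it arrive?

18:52 on January 16

Convert departure to UTC: 18:12 − 8:45 = 09:27 UTC on Jan 16.
Add 3 hours 55 minutes travel time → 13:22 UTC.
Chennai is UTC+5:30, so local arrival = 13:22 + 5:30 = 18:52 on Jan 16.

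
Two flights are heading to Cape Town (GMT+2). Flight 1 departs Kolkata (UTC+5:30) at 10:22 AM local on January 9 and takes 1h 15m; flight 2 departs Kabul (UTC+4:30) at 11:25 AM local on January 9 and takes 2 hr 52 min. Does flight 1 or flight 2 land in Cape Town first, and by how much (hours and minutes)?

Flight 1 in UTC: 10:22 AM − 5:30 = 4:52 AM on Jan 9.
+1 hour 15 minutes → arrive 6:07 AM UTC on Jan 9.
Flight 2 in UTC: 11:25 AM − 4:30 = 6:55 AM on Jan 9.
+2 hours and 52 minutes → arrive 9:47 AM UTC on Jan 9.
Flight 1 lands earlier by 3 hours 40 minutes.

the first, by 3 hours 40 minutes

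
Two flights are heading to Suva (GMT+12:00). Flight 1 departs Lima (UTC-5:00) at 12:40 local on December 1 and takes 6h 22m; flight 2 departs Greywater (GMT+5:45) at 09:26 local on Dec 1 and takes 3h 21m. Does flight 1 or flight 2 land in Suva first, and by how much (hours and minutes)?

Flight 1 in UTC: 12:40 + 5:00 = 17:40 on Dec 1.
+6 hours 22 minutes → arrive 00:02 UTC on Dec 2.
Flight 2 in UTC: 09:26 − 5:45 = 03:41 on Dec 1.
+3 hours and 21 minutes → arrive 07:02 UTC on Dec 1.
Flight 2 lands earlier by 17 hours.

the second, by 17 hours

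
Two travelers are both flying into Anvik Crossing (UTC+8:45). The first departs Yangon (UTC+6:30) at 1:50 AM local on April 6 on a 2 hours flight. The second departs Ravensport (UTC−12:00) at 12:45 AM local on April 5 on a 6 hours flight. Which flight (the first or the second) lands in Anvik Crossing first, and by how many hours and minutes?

Flight 1 in UTC: 1:50 AM − 6:30 = 7:20 PM on Apr 5.
+2 hours → arrive 9:20 PM UTC on Apr 5.
Flight 2 in UTC: 12:45 AM + 12:00 = 12:45 PM on Apr 5.
+6 hours → arrive 6:45 PM UTC on Apr 5.
Flight 2 lands earlier by 2 hours 35 minutes.

the second, by 2 hours 35 minutes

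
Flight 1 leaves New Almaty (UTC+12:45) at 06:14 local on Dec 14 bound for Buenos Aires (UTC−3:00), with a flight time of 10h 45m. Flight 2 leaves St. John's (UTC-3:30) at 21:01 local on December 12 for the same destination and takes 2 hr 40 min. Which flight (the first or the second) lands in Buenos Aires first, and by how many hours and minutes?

the second, by 25 hours 3 minutes

Flight 1 in UTC: 06:14 − 12:45 = 17:29 on Dec 13.
+10 hours 45 minutes → arrive 04:14 UTC on Dec 14.
Flight 2 in UTC: 21:01 + 3:30 = 00:31 on Dec 13.
+2 hours and 40 minutes → arrive 03:11 UTC on Dec 13.
Flight 2 lands earlier by 25 hours 3 minutes.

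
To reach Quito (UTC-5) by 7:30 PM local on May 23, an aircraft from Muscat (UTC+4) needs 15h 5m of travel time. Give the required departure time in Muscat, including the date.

1:25 PM on May 23

Target arrival in UTC: 7:30 PM + 5:00 = 12:30 AM on May 24.
Subtract 15 hours and 5 minutes → departure 9:25 AM UTC on May 23.
Muscat is UTC+4:00: 9:25 AM + 4:00 = 1:25 PM on May 23.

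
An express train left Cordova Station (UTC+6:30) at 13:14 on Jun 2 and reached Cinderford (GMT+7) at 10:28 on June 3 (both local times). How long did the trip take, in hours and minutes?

20 hours 44 minutes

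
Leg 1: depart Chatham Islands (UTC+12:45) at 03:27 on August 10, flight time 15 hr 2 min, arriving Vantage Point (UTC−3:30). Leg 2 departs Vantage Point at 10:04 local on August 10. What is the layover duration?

7 hours 50 minutes

Convert departure to UTC: 03:27 − 12:45 = 14:42 UTC on Aug 9.
Add 15 hours and 2 minutes flight time → 05:44 UTC (Aug 10).
Vantage Point is UTC−3:30, so local arrival = 05:44 − 3:30 = 02:14 on Aug 10.
Layover = 10:04 − 02:14 = 7 hours 50 minutes.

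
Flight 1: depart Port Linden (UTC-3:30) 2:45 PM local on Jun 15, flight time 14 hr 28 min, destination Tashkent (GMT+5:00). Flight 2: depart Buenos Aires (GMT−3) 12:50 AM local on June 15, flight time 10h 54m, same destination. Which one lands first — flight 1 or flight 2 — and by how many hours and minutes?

Flight 1 in UTC: 2:45 PM + 3:30 = 6:15 PM on Jun 15.
+14 hours 28 minutes → arrive 8:43 AM UTC on Jun 16.
Flight 2 in UTC: 12:50 AM + 3:00 = 3:50 AM on Jun 15.
+10 hours 54 minutes → arrive 2:44 PM UTC on Jun 15.
Flight 2 lands earlier by 17 hours 59 minutes.

the second, by 17 hours 59 minutes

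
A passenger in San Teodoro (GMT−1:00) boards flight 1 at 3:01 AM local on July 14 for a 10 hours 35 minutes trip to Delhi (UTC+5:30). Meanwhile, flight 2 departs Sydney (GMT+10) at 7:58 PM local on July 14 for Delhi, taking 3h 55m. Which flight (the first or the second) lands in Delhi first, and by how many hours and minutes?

Flight 1 in UTC: 3:01 AM + 1:00 = 4:01 AM on Jul 14.
+10 hours 35 minutes → arrive 2:36 PM UTC on Jul 14.
Flight 2 in UTC: 7:58 PM − 10:00 = 9:58 AM on Jul 14.
+3 hours and 55 minutes → arrive 1:53 PM UTC on Jul 14.
Flight 2 lands earlier by 43 minutes.

the second, by 43 minutes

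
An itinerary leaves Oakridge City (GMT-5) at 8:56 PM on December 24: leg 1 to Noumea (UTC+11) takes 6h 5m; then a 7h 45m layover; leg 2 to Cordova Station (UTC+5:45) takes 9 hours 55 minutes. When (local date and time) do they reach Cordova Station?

7:26 AM on December 26

Convert departure to UTC: 8:56 PM + 5:00 = 1:56 AM UTC on Dec 25.
Add 6 hours and 5 minutes leg 1 → 8:01 AM UTC.
Add 7 hours and 45 minutes layover in Noumea → 3:46 PM UTC.
Add 9 hours 55 minutes leg 2 → 1:41 AM UTC (Dec 26).
Cordova Station is UTC+5:45, so local arrival = 1:41 AM + 5:45 = 7:26 AM on Dec 26.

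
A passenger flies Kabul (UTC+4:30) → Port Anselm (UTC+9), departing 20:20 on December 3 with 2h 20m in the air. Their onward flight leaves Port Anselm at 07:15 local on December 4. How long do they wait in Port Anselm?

Convert departure to UTC: 20:20 − 4:30 = 15:50 UTC on Dec 3.
Add 2 hours 20 minutes flight time → 18:10 UTC.
Port Anselm is UTC+9:00, so local arrival = 18:10 + 9:00 = 03:10 on Dec 4.
Layover = 07:15 − 03:10 = 4 hours 5 minutes.

4 hours 5 minutes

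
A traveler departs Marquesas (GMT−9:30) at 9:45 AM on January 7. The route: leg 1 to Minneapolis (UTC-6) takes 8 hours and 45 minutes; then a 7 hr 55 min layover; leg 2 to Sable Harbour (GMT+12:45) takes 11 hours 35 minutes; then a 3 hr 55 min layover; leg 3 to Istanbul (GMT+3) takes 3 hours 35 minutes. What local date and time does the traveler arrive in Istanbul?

Convert departure to UTC: 9:45 AM + 9:30 = 7:15 PM UTC on Jan 7.
Add 8 hours 45 minutes leg 1 → 4:00 AM UTC (Jan 8).
Add 7 hours and 55 minutes layover in Minneapolis → 11:55 AM UTC.
Add 11 hours 35 minutes leg 2 → 11:30 PM UTC.
Add 3 hours 55 minutes layover in Sable Harbour → 3:25 AM UTC (Jan 9).
Add 3 hours 35 minutes leg 3 → 7:00 AM UTC.
Istanbul is UTC+3:00, so local arrival = 7:00 AM + 3:00 = 10:00 AM on Jan 9.

10:00 AM on January 9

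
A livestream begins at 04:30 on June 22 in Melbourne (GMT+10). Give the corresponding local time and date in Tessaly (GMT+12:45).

07:15 on Jun 22

Tessaly is 2:45 ahead of Melbourne.
Shift by the zone difference: 04:30 + 2:45 = 07:15 on Jun 22 in Tessaly.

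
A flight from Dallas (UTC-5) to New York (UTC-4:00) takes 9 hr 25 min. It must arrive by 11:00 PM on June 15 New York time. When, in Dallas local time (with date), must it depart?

12:35 PM on Jun 15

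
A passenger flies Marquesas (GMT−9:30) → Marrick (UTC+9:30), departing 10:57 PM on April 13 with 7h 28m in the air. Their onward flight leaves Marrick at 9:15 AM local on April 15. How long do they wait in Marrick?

Convert departure to UTC: 10:57 PM + 9:30 = 8:27 AM UTC on Apr 14.
Add 7 hours and 28 minutes flight time → 3:55 PM UTC.
Marrick is UTC+9:30, so local arrival = 3:55 PM + 9:30 = 1:25 AM on Apr 15.
Layover = 9:15 AM − 1:25 AM = 7 hours 50 minutes.

7 hours 50 minutes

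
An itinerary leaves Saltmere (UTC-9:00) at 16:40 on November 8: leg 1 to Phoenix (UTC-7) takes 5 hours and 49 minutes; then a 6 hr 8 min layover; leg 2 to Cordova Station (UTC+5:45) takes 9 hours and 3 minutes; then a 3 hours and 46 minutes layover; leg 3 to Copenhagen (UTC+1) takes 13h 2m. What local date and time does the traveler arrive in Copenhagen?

Convert departure to UTC: 16:40 + 9:00 = 01:40 UTC on Nov 9.
Add 5 hours 49 minutes leg 1 → 07:29 UTC.
Add 6 hours 8 minutes layover in Phoenix → 13:37 UTC.
Add 9 hours 3 minutes leg 2 → 22:40 UTC.
Add 3 hours 46 minutes layover in Cordova Station → 02:26 UTC (Nov 10).
Add 13 hours and 2 minutes leg 3 → 15:28 UTC.
Copenhagen is UTC+1:00, so local arrival = 15:28 + 1:00 = 16:28 on Nov 10.

16:28 on November 10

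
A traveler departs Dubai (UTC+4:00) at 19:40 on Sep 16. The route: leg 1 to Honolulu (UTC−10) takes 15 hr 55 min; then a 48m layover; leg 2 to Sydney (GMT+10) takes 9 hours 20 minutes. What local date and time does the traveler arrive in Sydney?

Convert departure to UTC: 19:40 − 4:00 = 15:40 UTC on Sep 16.
Add 15 hours and 55 minutes leg 1 → 07:35 UTC (Sep 17).
Add 48 minutes layover in Honolulu → 08:23 UTC.
Add 9 hours 20 minutes leg 2 → 17:43 UTC.
Sydney is UTC+10:00, so local arrival = 17:43 + 10:00 = 03:43 on Sep 18.

03:43 on September 18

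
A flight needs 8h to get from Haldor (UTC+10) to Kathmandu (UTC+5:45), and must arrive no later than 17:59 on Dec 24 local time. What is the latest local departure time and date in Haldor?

Target arrival in UTC: 17:59 − 5:45 = 12:14 on Dec 24.
Subtract 8 hours → departure 04:14 UTC on Dec 24.
Haldor is UTC+10:00: 04:14 + 10:00 = 14:14 on Dec 24.

14:14 on December 24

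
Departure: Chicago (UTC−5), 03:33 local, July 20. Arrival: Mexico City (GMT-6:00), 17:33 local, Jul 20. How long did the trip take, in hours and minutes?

Departure in UTC: 03:33 + 5:00 = 08:33 on Jul 20.
Arrival in UTC: 17:33 + 6:00 = 23:33 on Jul 20.
Elapsed = 23:33 − 08:33 = 15 hours.

15 hours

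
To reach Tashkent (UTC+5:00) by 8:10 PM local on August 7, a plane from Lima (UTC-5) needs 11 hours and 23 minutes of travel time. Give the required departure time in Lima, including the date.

Target arrival in UTC: 8:10 PM − 5:00 = 3:10 PM on Aug 7.
Subtract 11 hours and 23 minutes → departure 3:47 AM UTC on Aug 7.
Lima is UTC−5:00: 3:47 AM − 5:00 = 10:47 PM on Aug 6.

10:47 PM on Aug 6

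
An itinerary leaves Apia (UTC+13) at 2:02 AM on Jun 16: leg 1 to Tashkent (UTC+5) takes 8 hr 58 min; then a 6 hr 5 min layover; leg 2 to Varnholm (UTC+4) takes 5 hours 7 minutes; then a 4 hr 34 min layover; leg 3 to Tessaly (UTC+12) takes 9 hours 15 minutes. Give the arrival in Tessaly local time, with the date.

Convert departure to UTC: 2:02 AM − 13:00 = 1:02 PM UTC on Jun 15.
Add 8 hours 58 minutes leg 1 → 10:00 PM UTC.
Add 6 hours 5 minutes layover in Tashkent → 4:05 AM UTC (Jun 16).
Add 5 hours and 7 minutes leg 2 → 9:12 AM UTC.
Add 4 hours 34 minutes layover in Varnholm → 1:46 PM UTC.
Add 9 hours 15 minutes leg 3 → 11:01 PM UTC.
Tessaly is UTC+12:00, so local arrival = 11:01 PM + 12:00 = 11:01 AM on Jun 17.

11:01 AM on Jun 17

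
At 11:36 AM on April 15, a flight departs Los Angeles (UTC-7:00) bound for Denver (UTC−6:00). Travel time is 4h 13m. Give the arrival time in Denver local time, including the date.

Convert departure to UTC: 11:36 AM + 7:00 = 6:36 PM UTC on Apr 15.
Add 4 hours and 13 minutes travel time → 10:49 PM UTC.
Denver is UTC−6:00, so local arrival = 10:49 PM − 6:00 = 4:49 PM on Apr 15.

4:49 PM on Apr 15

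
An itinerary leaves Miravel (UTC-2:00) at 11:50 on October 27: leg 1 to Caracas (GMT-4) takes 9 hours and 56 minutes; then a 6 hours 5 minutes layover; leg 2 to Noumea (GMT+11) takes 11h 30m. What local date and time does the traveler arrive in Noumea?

Convert departure to UTC: 11:50 + 2:00 = 13:50 UTC on Oct 27.
Add 9 hours 56 minutes leg 1 → 23:46 UTC.
Add 6 hours 5 minutes layover in Caracas → 05:51 UTC (Oct 28).
Add 11 hours and 30 minutes leg 2 → 17:21 UTC.
Noumea is UTC+11:00, so local arrival = 17:21 + 11:00 = 04:21 on Oct 29.

04:21 on Oct 29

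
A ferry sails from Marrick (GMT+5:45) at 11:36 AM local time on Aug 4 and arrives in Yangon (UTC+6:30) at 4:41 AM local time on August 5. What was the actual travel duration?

Yangon is 0:45 ahead of Marrick.
Clock-face elapsed time (ignoring zones) is 17 hours 5 minutes.
Actual elapsed = 17 hours 5 minutes − 0:45 = 16 hours 20 minutes.

16 hours 20 minutes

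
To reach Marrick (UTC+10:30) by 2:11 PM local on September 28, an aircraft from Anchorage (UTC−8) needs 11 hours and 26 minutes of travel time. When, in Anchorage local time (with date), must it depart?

8:15 AM on September 27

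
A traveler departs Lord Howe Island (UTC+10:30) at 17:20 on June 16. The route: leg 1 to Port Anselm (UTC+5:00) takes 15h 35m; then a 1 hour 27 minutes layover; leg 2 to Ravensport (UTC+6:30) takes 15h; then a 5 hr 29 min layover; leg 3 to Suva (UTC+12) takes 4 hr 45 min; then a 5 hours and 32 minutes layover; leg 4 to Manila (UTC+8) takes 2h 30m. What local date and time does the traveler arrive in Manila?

17:08 on June 18

Convert departure to UTC: 17:20 − 10:30 = 06:50 UTC on Jun 16.
Add 15 hours 35 minutes leg 1 → 22:25 UTC.
Add 1 hour and 27 minutes layover in Port Anselm → 23:52 UTC.
Add 15 hours leg 2 → 14:52 UTC (Jun 17).
Add 5 hours and 29 minutes layover in Ravensport → 20:21 UTC.
Add 4 hours 45 minutes leg 3 → 01:06 UTC (Jun 18).
Add 5 hours and 32 minutes layover in Suva → 06:38 UTC.
Add 2 hours 30 minutes leg 4 → 09:08 UTC.
Manila is UTC+8:00, so local arrival = 09:08 + 8:00 = 17:08 on Jun 18.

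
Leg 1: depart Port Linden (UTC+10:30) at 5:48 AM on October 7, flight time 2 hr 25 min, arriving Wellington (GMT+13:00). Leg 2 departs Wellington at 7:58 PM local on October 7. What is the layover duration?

Convert departure to UTC: 5:48 AM − 10:30 = 7:18 PM UTC on Oct 6.
Add 2 hours and 25 minutes flight time → 9:43 PM UTC.
Wellington is UTC+13:00, so local arrival = 9:43 PM + 13:00 = 10:43 AM on Oct 7.
Layover = 7:58 PM − 10:43 AM = 9 hours 15 minutes.

9 hours 15 minutes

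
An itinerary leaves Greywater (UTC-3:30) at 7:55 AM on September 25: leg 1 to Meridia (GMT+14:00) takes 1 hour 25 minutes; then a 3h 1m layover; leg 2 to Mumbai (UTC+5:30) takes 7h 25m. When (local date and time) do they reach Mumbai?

4:46 AM on Sep 26

Convert departure to UTC: 7:55 AM + 3:30 = 11:25 AM UTC on Sep 25.
Add 1 hour and 25 minutes leg 1 → 12:50 PM UTC.
Add 3 hours 1 minute layover in Meridia → 3:51 PM UTC.
Add 7 hours and 25 minutes leg 2 → 11:16 PM UTC.
Mumbai is UTC+5:30, so local arrival = 11:16 PM + 5:30 = 4:46 AM on Sep 26.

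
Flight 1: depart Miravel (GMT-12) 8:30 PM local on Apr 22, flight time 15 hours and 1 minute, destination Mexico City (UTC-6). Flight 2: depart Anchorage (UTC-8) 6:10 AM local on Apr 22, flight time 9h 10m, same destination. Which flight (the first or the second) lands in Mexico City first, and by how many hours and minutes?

the second, by 24 hours 11 minutes

Flight 1 in UTC: 8:30 PM + 12:00 = 8:30 AM on Apr 23.
+15 hours 1 minute → arrive 11:31 PM UTC on Apr 23.
Flight 2 in UTC: 6:10 AM + 8:00 = 2:10 PM on Apr 22.
+9 hours 10 minutes → arrive 11:20 PM UTC on Apr 22.
Flight 2 lands earlier by 24 hours 11 minutes.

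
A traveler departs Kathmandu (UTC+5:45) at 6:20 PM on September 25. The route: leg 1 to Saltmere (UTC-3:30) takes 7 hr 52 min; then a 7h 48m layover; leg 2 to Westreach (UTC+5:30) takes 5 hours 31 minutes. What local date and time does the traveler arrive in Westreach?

3:16 PM on Sep 26

Convert departure to UTC: 6:20 PM − 5:45 = 12:35 PM UTC on Sep 25.
Add 7 hours 52 minutes leg 1 → 8:27 PM UTC.
Add 7 hours and 48 minutes layover in Saltmere → 4:15 AM UTC (Sep 26).
Add 5 hours and 31 minutes leg 2 → 9:46 AM UTC.
Westreach is UTC+5:30, so local arrival = 9:46 AM + 5:30 = 3:16 PM on Sep 26.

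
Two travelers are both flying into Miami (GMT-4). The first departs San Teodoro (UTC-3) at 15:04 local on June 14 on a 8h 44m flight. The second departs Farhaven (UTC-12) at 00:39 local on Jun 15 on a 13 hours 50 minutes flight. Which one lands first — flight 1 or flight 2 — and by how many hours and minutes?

the first, by 23 hours 41 minutes

Flight 1 in UTC: 15:04 + 3:00 = 18:04 on Jun 14.
+8 hours 44 minutes → arrive 02:48 UTC on Jun 15.
Flight 2 in UTC: 00:39 + 12:00 = 12:39 on Jun 15.
+13 hours and 50 minutes → arrive 02:29 UTC on Jun 16.
Flight 1 lands earlier by 23 hours 41 minutes.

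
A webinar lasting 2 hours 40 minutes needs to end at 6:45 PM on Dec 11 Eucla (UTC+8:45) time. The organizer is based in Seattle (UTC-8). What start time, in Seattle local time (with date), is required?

11:20 PM on December 10

Target end time in UTC: 6:45 PM − 8:45 = 10:00 AM on Dec 11.
Subtract 2 hours 40 minutes → start 7:20 AM UTC on Dec 11.
Seattle is UTC−8:00: 7:20 AM − 8:00 = 11:20 PM on Dec 10.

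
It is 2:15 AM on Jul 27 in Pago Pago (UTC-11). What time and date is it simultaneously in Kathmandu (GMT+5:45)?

7:00 PM on Jul 27

Kathmandu is 16:45 ahead of Pago Pago.
Shift by the zone difference: 2:15 AM + 16:45 = 7:00 PM on Jul 27 in Kathmandu.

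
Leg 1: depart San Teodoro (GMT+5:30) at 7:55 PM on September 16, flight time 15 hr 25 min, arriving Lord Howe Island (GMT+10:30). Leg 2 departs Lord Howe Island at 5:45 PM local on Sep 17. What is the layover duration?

1 hour 25 minutes

Convert departure to UTC: 7:55 PM − 5:30 = 2:25 PM UTC on Sep 16.
Add 15 hours 25 minutes flight time → 5:50 AM UTC (Sep 17).
Lord Howe Island is UTC+10:30, so local arrival = 5:50 AM + 10:30 = 4:20 PM on Sep 17.
Layover = 5:45 PM − 4:20 PM = 1 hour 25 minutes.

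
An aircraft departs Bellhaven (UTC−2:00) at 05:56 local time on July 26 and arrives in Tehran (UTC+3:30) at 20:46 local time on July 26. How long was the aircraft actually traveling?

Departure in UTC: 05:56 + 2:00 = 07:56 on Jul 26.
Arrival in UTC: 20:46 − 3:30 = 17:16 on Jul 26.
Elapsed = 17:16 − 07:56 = 9 hours 20 minutes.

9 hours 20 minutes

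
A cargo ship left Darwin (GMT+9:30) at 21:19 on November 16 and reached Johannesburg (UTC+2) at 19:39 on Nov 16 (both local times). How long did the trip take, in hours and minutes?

5 hours 50 minutes

Departure in UTC: 21:19 − 9:30 = 11:49 on Nov 16.
Arrival in UTC: 19:39 − 2:00 = 17:39 on Nov 16.
Elapsed = 17:39 − 11:49 = 5 hours 50 minutes.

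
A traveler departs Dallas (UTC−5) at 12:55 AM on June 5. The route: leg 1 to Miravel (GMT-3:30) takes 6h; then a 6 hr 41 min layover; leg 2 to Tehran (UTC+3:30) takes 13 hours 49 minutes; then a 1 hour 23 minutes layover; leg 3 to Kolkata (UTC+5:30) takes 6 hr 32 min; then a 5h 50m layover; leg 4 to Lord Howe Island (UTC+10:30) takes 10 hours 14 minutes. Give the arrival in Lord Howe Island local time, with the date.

6:54 PM on June 7

Convert departure to UTC: 12:55 AM + 5:00 = 5:55 AM UTC on Jun 5.
Add 6 hours leg 1 → 11:55 AM UTC.
Add 6 hours 41 minutes layover in Miravel → 6:36 PM UTC.
Add 13 hours 49 minutes leg 2 → 8:25 AM UTC (Jun 6).
Add 1 hour and 23 minutes layover in Tehran → 9:48 AM UTC.
Add 6 hours and 32 minutes leg 3 → 4:20 PM UTC.
Add 5 hours 50 minutes layover in Kolkata → 10:10 PM UTC.
Add 10 hours 14 minutes leg 4 → 8:24 AM UTC (Jun 7).
Lord Howe Island is UTC+10:30, so local arrival = 8:24 AM + 10:30 = 6:54 PM on Jun 7.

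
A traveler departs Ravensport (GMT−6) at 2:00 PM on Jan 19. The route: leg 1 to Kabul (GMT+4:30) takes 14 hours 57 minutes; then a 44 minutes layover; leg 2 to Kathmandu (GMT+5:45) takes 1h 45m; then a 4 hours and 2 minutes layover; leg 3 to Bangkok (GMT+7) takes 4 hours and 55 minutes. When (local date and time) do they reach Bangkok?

5:23 AM on Jan 21

Convert departure to UTC: 2:00 PM + 6:00 = 8:00 PM UTC on Jan 19.
Add 14 hours 57 minutes leg 1 → 10:57 AM UTC (Jan 20).
Add 44 minutes layover in Kabul → 11:41 AM UTC.
Add 1 hour and 45 minutes leg 2 → 1:26 PM UTC.
Add 4 hours and 2 minutes layover in Kathmandu → 5:28 PM UTC.
Add 4 hours 55 minutes leg 3 → 10:23 PM UTC.
Bangkok is UTC+7:00, so local arrival = 10:23 PM + 7:00 = 5:23 AM on Jan 21.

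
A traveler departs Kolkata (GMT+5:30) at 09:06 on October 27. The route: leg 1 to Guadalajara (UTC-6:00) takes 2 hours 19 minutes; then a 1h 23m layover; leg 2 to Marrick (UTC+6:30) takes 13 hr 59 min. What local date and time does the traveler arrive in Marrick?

03:47 on Oct 28

Convert departure to UTC: 09:06 − 5:30 = 03:36 UTC on Oct 27.
Add 2 hours 19 minutes leg 1 → 05:55 UTC.
Add 1 hour and 23 minutes layover in Guadalajara → 07:18 UTC.
Add 13 hours and 59 minutes leg 2 → 21:17 UTC.
Marrick is UTC+6:30, so local arrival = 21:17 + 6:30 = 03:47 on Oct 28.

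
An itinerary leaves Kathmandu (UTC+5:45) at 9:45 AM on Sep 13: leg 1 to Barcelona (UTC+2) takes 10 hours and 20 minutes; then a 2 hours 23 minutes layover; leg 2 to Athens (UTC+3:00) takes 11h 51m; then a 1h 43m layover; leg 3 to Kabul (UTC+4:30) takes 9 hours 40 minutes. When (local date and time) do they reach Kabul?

8:27 PM on Sep 14

Convert departure to UTC: 9:45 AM − 5:45 = 4:00 AM UTC on Sep 13.
Add 10 hours 20 minutes leg 1 → 2:20 PM UTC.
Add 2 hours 23 minutes layover in Barcelona → 4:43 PM UTC.
Add 11 hours 51 minutes leg 2 → 4:34 AM UTC (Sep 14).
Add 1 hour 43 minutes layover in Athens → 6:17 AM UTC.
Add 9 hours 40 minutes leg 3 → 3:57 PM UTC.
Kabul is UTC+4:30, so local arrival = 3:57 PM + 4:30 = 8:27 PM on Sep 14.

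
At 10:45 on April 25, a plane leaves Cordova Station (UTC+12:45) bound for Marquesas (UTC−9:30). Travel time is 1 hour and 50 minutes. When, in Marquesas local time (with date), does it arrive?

14:20 on April 24

Convert departure to UTC: 10:45 − 12:45 = 22:00 UTC on Apr 24.
Add 1 hour 50 minutes travel time → 23:50 UTC.
Marquesas is UTC−9:30, so local arrival = 23:50 − 9:30 = 14:20 on Apr 24.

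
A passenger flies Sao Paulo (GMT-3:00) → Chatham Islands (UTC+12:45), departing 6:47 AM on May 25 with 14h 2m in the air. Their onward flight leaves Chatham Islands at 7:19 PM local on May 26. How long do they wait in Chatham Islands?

6 hours 45 minutes

Convert departure to UTC: 6:47 AM + 3:00 = 9:47 AM UTC on May 25.
Add 14 hours 2 minutes flight time → 11:49 PM UTC.
Chatham Islands is UTC+12:45, so local arrival = 11:49 PM + 12:45 = 12:34 PM on May 26.
Layover = 7:19 PM − 12:34 PM = 6 hours 45 minutes.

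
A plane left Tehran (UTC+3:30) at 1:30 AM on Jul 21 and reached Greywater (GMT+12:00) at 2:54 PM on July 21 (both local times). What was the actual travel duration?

4 hours 54 minutes

Greywater is 8:30 ahead of Tehran.
Clock-face elapsed time (ignoring zones) is 13 hours 24 minutes.
Actual elapsed = 13 hours 24 minutes − 8:30 = 4 hours 54 minutes.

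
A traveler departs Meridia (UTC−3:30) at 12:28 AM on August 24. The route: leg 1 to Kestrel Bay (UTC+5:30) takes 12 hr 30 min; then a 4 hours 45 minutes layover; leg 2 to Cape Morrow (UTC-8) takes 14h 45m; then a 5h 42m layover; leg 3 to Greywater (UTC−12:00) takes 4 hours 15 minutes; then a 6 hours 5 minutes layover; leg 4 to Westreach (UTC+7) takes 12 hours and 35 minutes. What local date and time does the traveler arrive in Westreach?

11:35 PM on August 26

Convert departure to UTC: 12:28 AM + 3:30 = 3:58 AM UTC on Aug 24.
Add 12 hours and 30 minutes leg 1 → 4:28 PM UTC.
Add 4 hours 45 minutes layover in Kestrel Bay → 9:13 PM UTC.
Add 14 hours and 45 minutes leg 2 → 11:58 AM UTC (Aug 25).
Add 5 hours 42 minutes layover in Cape Morrow → 5:40 PM UTC.
Add 4 hours and 15 minutes leg 3 → 9:55 PM UTC.
Add 6 hours and 5 minutes layover in Greywater → 4:00 AM UTC (Aug 26).
Add 12 hours and 35 minutes leg 4 → 4:35 PM UTC.
Westreach is UTC+7:00, so local arrival = 4:35 PM + 7:00 = 11:35 PM on Aug 26.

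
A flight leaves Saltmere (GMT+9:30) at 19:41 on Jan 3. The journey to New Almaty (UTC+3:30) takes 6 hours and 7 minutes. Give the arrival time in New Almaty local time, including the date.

Convert departure to UTC: 19:41 − 9:30 = 10:11 UTC on Jan 3.
Add 6 hours 7 minutes travel time → 16:18 UTC.
New Almaty is UTC+3:30, so local arrival = 16:18 + 3:30 = 19:48 on Jan 3.

19:48 on Jan 3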